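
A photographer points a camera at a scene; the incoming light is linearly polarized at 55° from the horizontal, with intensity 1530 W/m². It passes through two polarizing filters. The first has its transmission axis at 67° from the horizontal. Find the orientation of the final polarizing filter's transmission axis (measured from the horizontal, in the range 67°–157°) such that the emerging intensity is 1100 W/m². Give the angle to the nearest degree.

θ ≈ 97°

I₁ = I₀ cos²(67° − 55°) = I₀ cos²(12°) = 0.9568 I₀.
Target fraction: 1100 / 1530 W/m² = 0.719 of I₀.
Need I₂/I₀ = 0.719, so cos²(θ − 67°) = 0.719 / 0.9568 = 0.7514.
θ − 67° = arccos(√0.7514) = 29.9°, giving θ ≈ 67 + 29.9 = 96.9°.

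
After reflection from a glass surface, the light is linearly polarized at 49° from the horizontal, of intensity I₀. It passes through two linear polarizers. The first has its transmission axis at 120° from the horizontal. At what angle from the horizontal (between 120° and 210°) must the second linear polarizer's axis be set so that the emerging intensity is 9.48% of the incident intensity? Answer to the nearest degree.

θ ≈ 139°

I₁ = I₀ cos²(120° − 49°) = I₀ cos²(71°) = 0.106 I₀.
Need I₂/I₀ = 0.0948, so cos²(θ − 120°) = 0.0948 / 0.106 = 0.8944.
θ − 120° = arccos(√0.8944) = 19.0°, giving θ ≈ 120 + 19.0 = 139.0°.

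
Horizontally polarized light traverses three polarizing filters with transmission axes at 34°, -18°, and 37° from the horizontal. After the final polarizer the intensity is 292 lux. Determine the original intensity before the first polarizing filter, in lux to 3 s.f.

I₁ = I₀ cos²(34° − 0°) = I₀ cos²(34°) = 0.6873 I₀.
I₂ = I₁ cos²(-18° − 34°) = 0.6873 I₀ · cos²(52°) = 0.2605 I₀.
I₃ = I₂ cos²(37° + 18°) = 0.2605 I₀ · cos²(55°) = 0.08571 I₀.
So 292 lux = 0.08571 I₀, giving I₀ = 292/0.08571 = 3407 lux.

I₀ ≈ 3410 lux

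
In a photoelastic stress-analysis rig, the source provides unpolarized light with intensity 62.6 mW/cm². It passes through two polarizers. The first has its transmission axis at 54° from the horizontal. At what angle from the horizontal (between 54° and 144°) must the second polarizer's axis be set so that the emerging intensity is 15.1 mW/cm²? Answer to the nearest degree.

Unpolarized light through the first polarizer → I₁ = ½ I₀, now polarized at 54°.
Target fraction: 15.1 / 62.6 mW/cm² = 0.2412 of I₀.
Need I₂/I₀ = 0.2412, so cos²(θ − 54°) = 0.2412 / 0.5 = 0.4824.
θ − 54° = arccos(√0.4824) = 46.0°, giving θ ≈ 54 + 46.0 = 100.0°.

θ ≈ 100°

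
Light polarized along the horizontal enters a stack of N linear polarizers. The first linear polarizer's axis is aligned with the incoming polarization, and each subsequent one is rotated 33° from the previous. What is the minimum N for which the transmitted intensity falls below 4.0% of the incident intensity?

First polarizer is aligned with the polarization: full transmission.
Each further stage multiplies by cos²(33°) = 0.7034.
After N polarizers: T = 0.7034^(N−1). Require T < 0.040 ⇒ N−1 > ln(0.040)/ln(0.7034) = 9.15, so N−1 ≥ 10 and N = 11.
Check: N=11 gives T = 0.02964 < 0.040; N=10 gives T = 0.04214.

N = 11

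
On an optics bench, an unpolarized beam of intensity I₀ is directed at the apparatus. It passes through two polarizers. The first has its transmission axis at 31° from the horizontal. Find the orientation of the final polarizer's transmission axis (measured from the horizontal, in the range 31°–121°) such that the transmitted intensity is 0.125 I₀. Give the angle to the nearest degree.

Unpolarized light through the first polarizer → I₁ = ½ I₀, now polarized at 31°.
Need I₂/I₀ = 0.125, so cos²(θ − 31°) = 0.125 / 0.5 = 0.25.
θ − 31° = arccos(√0.25) = 60.0°, giving θ ≈ 31 + 60.0 = 91.0°.

θ ≈ 91°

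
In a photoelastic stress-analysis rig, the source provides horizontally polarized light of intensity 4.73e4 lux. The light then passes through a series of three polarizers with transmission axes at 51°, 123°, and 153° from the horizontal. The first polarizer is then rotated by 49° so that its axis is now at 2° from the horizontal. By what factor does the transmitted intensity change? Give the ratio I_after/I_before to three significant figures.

I_new/I_old ≈ 7.01

Before rotation:
I₁ = I₀ cos²(51° − 0°) = I₀ cos²(51°) = 0.396 I₀.
I₂ = I₁ cos²(123° − 51°) = 0.396 I₀ · cos²(72°) = 0.03782 I₀.
I₃ = I₂ cos²(153° − 123°) = 0.03782 I₀ · cos²(30°) = 0.02836 I₀.
After rotation:
I₁ = I₀ cos²(2° − 0°) = I₀ cos²(2°) = 0.9988 I₀.
Angle between axes 1 and 2: 59°. I₂ = 0.9988 I₀ · cos²(59°) = 0.2649 I₀.
I₃ = I₂ cos²(153° − 123°) = 0.2649 I₀ · cos²(30°) = 0.1987 I₀.
Ratio = 0.1987 / 0.02836 = 7.006.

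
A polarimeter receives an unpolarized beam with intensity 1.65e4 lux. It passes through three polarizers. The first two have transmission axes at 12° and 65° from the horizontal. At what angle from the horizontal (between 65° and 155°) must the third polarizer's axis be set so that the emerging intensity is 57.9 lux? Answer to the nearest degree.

θ ≈ 147°

Unpolarized light through the first polarizer → I₁ = ½ I₀, now polarized at 12°.
I₂ = I₁ cos²(65° − 12°) = 0.5 I₀ · cos²(53°) = 0.1811 I₀.
Target fraction: 57.9 / 1.65e4 lux = 0.003509 of I₀.
Need I₃/I₀ = 0.003509, so cos²(θ − 65°) = 0.003509 / 0.1811 = 0.01938.
θ − 65° = arccos(√0.01938) = 82.0°, giving θ ≈ 65 + 82.0 = 147.0°.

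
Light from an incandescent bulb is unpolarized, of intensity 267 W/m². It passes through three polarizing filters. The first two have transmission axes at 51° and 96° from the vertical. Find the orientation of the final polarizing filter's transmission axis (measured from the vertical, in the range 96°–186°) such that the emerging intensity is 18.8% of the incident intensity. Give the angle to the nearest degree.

θ ≈ 126°

Unpolarized light through the first polarizer → I₁ = ½ I₀, now polarized at 51°.
I₂ = I₁ cos²(96° − 51°) = 0.5 I₀ · cos²(45°) = 0.25 I₀.
Need I₃/I₀ = 0.188, so cos²(θ − 96°) = 0.188 / 0.25 = 0.752.
θ − 96° = arccos(√0.752) = 29.9°, giving θ ≈ 96 + 29.9 = 125.9°.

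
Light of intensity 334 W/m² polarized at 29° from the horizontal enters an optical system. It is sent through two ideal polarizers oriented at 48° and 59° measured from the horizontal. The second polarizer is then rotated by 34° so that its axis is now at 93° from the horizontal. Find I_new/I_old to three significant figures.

Before rotation:
I₁ = I₀ cos²(48° − 29°) = I₀ cos²(19°) = 0.894 I₀.
I₂ = I₁ cos²(59° − 48°) = 0.894 I₀ · cos²(11°) = 0.8615 I₀.
After rotation:
I₁ = I₀ cos²(48° − 29°) = I₀ cos²(19°) = 0.894 I₀.
I₂ = I₁ cos²(93° − 48°) = 0.894 I₀ · cos²(45°) = 0.447 I₀.
Ratio = 0.447 / 0.8615 = 0.5189.

I_new/I_old ≈ 0.519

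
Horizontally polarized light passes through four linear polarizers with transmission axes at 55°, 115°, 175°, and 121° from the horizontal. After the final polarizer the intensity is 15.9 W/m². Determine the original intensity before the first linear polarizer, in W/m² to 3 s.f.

I₀ ≈ 2240 W/m²

I₁ = I₀ cos²(55° − 0°) = I₀ cos²(55°) = 0.329 I₀.
I₂ = I₁ cos²(115° − 55°) = 0.329 I₀ · cos²(60°) = 0.08225 I₀.
I₃ = I₂ cos²(175° − 115°) = 0.08225 I₀ · cos²(60°) = 0.02056 I₀.
I₄ = I₃ cos²(121° − 175°) = 0.02056 I₀ · cos²(54°) = 0.007104 I₀.
So 15.9 W/m² = 0.007104 I₀, giving I₀ = 15.9/0.007104 = 2238 W/m².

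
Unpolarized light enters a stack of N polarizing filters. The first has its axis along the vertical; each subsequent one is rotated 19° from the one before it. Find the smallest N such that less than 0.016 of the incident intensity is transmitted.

N = 32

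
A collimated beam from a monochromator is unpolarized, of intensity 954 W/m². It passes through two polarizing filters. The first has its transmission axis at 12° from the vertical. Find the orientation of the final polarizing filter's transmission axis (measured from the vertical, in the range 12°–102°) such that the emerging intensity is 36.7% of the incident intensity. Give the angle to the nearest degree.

Unpolarized light through the first polarizer → I₁ = ½ I₀, now polarized at 12°.
Need I₂/I₀ = 0.367, so cos²(θ − 12°) = 0.367 / 0.5 = 0.734.
θ − 12° = arccos(√0.734) = 31.0°, giving θ ≈ 12 + 31.0 = 43.0°.

θ ≈ 43°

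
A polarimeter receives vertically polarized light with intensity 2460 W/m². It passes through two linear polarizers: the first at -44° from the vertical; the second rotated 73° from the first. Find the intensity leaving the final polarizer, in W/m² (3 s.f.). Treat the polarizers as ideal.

I ≈ 109 W/m²

I₁ = 2460 W/m² · cos²(44°) = 1273 W/m².
I₂ = I₁ · cos²(73°) = 1273 · 0.08548 = 108.8 W/m².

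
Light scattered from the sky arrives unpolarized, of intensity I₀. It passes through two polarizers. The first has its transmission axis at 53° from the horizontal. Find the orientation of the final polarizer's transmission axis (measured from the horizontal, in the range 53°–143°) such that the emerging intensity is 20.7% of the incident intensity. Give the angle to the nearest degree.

θ ≈ 103°

Unpolarized light through the first polarizer → I₁ = ½ I₀, now polarized at 53°.
Need I₂/I₀ = 0.207, so cos²(θ − 53°) = 0.207 / 0.5 = 0.414.
θ − 53° = arccos(√0.414) = 50.0°, giving θ ≈ 53 + 50.0 = 103.0°.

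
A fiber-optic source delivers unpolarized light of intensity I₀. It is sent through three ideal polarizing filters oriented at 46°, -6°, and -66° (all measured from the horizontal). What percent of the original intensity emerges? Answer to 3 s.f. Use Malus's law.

Unpolarized light through the first polarizer → I₁ = ½ I₀, now polarized at 46°.
I₂ = I₁ cos²(-6° − 46°) = 0.5 I₀ · cos²(52°) = 0.1895 I₀.
I₃ = I₂ cos²(-66° + 6°) = 0.1895 I₀ · cos²(60°) = 0.04738 I₀.
That is 4.738% of the incident intensity.

≈ 4.74%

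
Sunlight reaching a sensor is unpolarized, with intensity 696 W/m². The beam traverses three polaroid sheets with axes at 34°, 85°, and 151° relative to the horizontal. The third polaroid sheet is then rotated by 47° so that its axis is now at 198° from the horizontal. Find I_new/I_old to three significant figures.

I_new/I_old ≈ 0.923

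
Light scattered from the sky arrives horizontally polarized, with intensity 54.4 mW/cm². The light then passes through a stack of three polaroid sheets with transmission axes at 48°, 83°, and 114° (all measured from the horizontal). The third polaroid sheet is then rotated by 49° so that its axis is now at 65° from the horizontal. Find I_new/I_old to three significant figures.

Before rotation:
I₁ = I₀ cos²(48° − 0°) = I₀ cos²(48°) = 0.4477 I₀.
I₂ = I₁ cos²(83° − 48°) = 0.4477 I₀ · cos²(35°) = 0.3004 I₀.
I₃ = I₂ cos²(114° − 83°) = 0.3004 I₀ · cos²(31°) = 0.2207 I₀.
After rotation:
I₁ = I₀ cos²(48° − 0°) = I₀ cos²(48°) = 0.4477 I₀.
I₂ = I₁ cos²(83° − 48°) = 0.4477 I₀ · cos²(35°) = 0.3004 I₀.
I₃ = I₂ cos²(65° − 83°) = 0.3004 I₀ · cos²(18°) = 0.2717 I₀.
Ratio = 0.2717 / 0.2207 = 1.231.

I_new/I_old ≈ 1.23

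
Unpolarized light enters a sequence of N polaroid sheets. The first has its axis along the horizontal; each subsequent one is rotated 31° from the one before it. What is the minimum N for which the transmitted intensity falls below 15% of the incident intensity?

N = 5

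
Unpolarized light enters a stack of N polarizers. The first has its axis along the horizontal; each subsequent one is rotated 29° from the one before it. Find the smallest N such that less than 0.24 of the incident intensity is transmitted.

First polarizer halves the unpolarized light: factor 1/2.
Each further stage multiplies by cos²(29°) = 0.765.
After N polarizers: T = 0.5·0.765^(N−1). Require T < 0.24 ⇒ N−1 > ln(0.24/0.5)/ln(0.765) = 2.74, so N−1 ≥ 3 and N = 4.
Check: N=4 gives T = 0.2238 < 0.24; N=3 gives T = 0.2926.

N = 4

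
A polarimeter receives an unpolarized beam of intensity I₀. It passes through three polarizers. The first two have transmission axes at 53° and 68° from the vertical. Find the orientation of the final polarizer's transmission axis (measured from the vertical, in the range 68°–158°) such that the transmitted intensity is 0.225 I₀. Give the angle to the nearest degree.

Unpolarized light through the first polarizer → I₁ = ½ I₀, now polarized at 53°.
I₂ = I₁ cos²(68° − 53°) = 0.5 I₀ · cos²(15°) = 0.4665 I₀.
Need I₃/I₀ = 0.225, so cos²(θ − 68°) = 0.225 / 0.4665 = 0.4823.
θ − 68° = arccos(√0.4823) = 46.0°, giving θ ≈ 68 + 46.0 = 114.0°.

θ ≈ 114°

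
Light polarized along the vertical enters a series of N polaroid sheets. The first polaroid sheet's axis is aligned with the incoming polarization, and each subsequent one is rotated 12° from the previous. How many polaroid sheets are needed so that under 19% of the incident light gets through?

N = 39

First polarizer is aligned with the polarization: full transmission.
Each further stage multiplies by cos²(12°) = 0.9568.
After N polarizers: T = 0.9568^(N−1). Require T < 0.19 ⇒ N−1 > ln(0.19)/ln(0.9568) = 37.58, so N−1 ≥ 38 and N = 39.
Check: N=39 gives T = 0.1865 < 0.19; N=38 gives T = 0.195.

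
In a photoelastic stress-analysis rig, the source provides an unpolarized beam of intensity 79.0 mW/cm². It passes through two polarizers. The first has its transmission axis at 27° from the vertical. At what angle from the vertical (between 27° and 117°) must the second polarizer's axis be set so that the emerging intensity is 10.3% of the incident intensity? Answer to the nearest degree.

θ ≈ 90°

Unpolarized light through the first polarizer → I₁ = ½ I₀, now polarized at 27°.
Need I₂/I₀ = 0.103, so cos²(θ − 27°) = 0.103 / 0.5 = 0.206.
θ − 27° = arccos(√0.206) = 63.0°, giving θ ≈ 27 + 63.0 = 90.0°.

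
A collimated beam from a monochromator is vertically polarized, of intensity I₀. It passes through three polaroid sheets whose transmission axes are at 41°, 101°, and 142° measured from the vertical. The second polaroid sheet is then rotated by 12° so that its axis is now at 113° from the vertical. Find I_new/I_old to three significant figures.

I_new/I_old ≈ 0.513

Before rotation:
By Malus's law, I₁ = I₀ cos²(41° − 0°) = I₀ cos²(41°) = 0.5696 I₀.
I₂ = I₁ cos²(101° − 41°) = 0.5696 I₀ · cos²(60°) = 0.1424 I₀.
I₃ = I₂ cos²(142° − 101°) = 0.1424 I₀ · cos²(41°) = 0.08111 I₀.
After rotation:
I₁ = I₀ cos²(41° − 0°) = I₀ cos²(41°) = 0.5696 I₀.
I₂ = I₁ cos²(113° − 41°) = 0.5696 I₀ · cos²(72°) = 0.05439 I₀.
I₃ = I₂ cos²(142° − 113°) = 0.05439 I₀ · cos²(29°) = 0.04161 I₀.
Ratio = 0.04161 / 0.08111 = 0.513.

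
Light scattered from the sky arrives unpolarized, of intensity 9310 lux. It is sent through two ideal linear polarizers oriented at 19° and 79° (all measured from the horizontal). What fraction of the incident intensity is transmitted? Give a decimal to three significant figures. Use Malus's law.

Unpolarized light through the first polarizer → I₁ = 9310 lux/2 = 4655 lux, polarized at 19°.
I₂ = I₁ · cos²(60°) = 4655 · 0.25 = 1164 lux.
Transmitted fraction = 0.125.

I/I₀ ≈ 0.125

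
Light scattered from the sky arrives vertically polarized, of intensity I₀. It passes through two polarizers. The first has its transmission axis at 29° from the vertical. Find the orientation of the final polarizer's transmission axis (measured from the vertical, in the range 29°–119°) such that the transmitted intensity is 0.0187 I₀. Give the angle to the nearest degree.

θ ≈ 110°

I₁ = I₀ cos²(29° − 0°) = I₀ cos²(29°) = 0.765 I₀.
Need I₂/I₀ = 0.0187, so cos²(θ − 29°) = 0.0187 / 0.765 = 0.02445.
θ − 29° = arccos(√0.02445) = 81.0°, giving θ ≈ 29 + 81.0 = 110.0°.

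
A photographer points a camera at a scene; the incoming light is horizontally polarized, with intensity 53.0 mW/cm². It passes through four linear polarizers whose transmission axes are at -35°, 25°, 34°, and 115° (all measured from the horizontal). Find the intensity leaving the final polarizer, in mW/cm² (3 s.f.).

I ≈ 0.212 mW/cm²

I₁ = 53.0 mW/cm² · cos²(35°) = 35.56 mW/cm².
I₂ = I₁ · cos²(60°) = 35.56 · 0.25 = 8.891 mW/cm².
I₃ = I₂ · cos²(9°) = 8.891 · 0.9755 = 8.673 mW/cm².
I₄ = I₃ · cos²(81°) = 8.673 · 0.02447 = 0.2123 mW/cm².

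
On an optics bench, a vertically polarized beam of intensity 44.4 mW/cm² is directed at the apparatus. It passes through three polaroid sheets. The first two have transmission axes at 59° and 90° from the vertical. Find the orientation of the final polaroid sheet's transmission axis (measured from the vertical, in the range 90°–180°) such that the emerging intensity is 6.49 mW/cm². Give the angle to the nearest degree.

I₁ = I₀ cos²(59° − 0°) = I₀ cos²(59°) = 0.2653 I₀.
I₂ = I₁ cos²(90° − 59°) = 0.2653 I₀ · cos²(31°) = 0.1949 I₀.
Target fraction: 6.49 / 44.4 mW/cm² = 0.1462 of I₀.
Need I₃/I₀ = 0.1462, so cos²(θ − 90°) = 0.1462 / 0.1949 = 0.75.
θ − 90° = arccos(√0.75) = 30.0°, giving θ ≈ 90 + 30.0 = 120.0°.

θ ≈ 120°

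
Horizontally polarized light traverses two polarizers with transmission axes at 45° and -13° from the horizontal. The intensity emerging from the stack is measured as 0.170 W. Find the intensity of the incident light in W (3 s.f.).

I₀ ≈ 1.21 W

I₁ = I₀ cos²(45° − 0°) = I₀ cos²(45°) = 0.5 I₀.
I₂ = I₁ cos²(-13° − 45°) = 0.5 I₀ · cos²(58°) = 0.1404 I₀.
So 0.170 W = 0.1404 I₀, giving I₀ = 0.170/0.1404 = 1.211 W.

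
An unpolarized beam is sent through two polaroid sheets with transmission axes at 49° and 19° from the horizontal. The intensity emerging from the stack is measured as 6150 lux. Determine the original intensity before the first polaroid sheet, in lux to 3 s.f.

Unpolarized light through the first polarizer → I₁ = ½ I₀, now polarized at 49°.
I₂ = I₁ cos²(19° − 49°) = 0.5 I₀ · cos²(30°) = 0.375 I₀.
So 6150 lux = 0.375 I₀, giving I₀ = 6150/0.375 = 1.64e+04 lux.

I₀ ≈ 1.64e4 lux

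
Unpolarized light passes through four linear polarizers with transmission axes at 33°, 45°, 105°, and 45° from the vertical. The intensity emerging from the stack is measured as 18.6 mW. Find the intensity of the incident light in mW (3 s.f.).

I₀ ≈ 622 mW

Unpolarized light through the first polarizer → I₁ = ½ I₀, now polarized at 33°.
I₂ = I₁ cos²(45° − 33°) = 0.5 I₀ · cos²(12°) = 0.4784 I₀.
I₃ = I₂ cos²(105° − 45°) = 0.4784 I₀ · cos²(60°) = 0.1196 I₀.
I₄ = I₃ cos²(45° − 105°) = 0.1196 I₀ · cos²(60°) = 0.0299 I₀.
So 18.6 mW = 0.0299 I₀, giving I₀ = 18.6/0.0299 = 622.1 mW.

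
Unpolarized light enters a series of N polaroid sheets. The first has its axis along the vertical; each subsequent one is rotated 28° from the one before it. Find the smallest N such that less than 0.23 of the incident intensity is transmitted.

First polarizer halves the unpolarized light: factor 1/2.
Each further stage multiplies by cos²(28°) = 0.7796.
After N polarizers: T = 0.5·0.7796^(N−1). Require T < 0.23 ⇒ N−1 > ln(0.23/0.5)/ln(0.7796) = 3.12, so N−1 ≥ 4 and N = 5.
Check: N=5 gives T = 0.1847 < 0.23; N=4 gives T = 0.2369.

N = 5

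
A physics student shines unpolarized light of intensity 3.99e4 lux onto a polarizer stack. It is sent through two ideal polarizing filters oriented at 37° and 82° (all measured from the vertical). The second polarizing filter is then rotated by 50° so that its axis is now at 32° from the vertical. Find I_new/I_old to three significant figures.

Before rotation:
Unpolarized light through the first polarizer → I₁ = ½ I₀, now polarized at 37°.
I₂ = I₁ cos²(82° − 37°) = 0.5 I₀ · cos²(45°) = 0.25 I₀.
After rotation:
Unpolarized light through the first polarizer → I₁ = ½ I₀, now polarized at 37°.
I₂ = I₁ cos²(32° − 37°) = 0.5 I₀ · cos²(5°) = 0.4962 I₀.
Ratio = 0.4962 / 0.25 = 1.985.

I_new/I_old ≈ 1.98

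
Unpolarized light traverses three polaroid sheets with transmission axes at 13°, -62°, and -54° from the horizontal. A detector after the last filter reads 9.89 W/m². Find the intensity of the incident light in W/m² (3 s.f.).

I₀ ≈ 301 W/m²

Unpolarized light through the first polarizer → I₁ = ½ I₀, now polarized at 13°.
I₂ = I₁ cos²(-62° − 13°) = 0.5 I₀ · cos²(75°) = 0.03349 I₀.
I₃ = I₂ cos²(-54° + 62°) = 0.03349 I₀ · cos²(8°) = 0.03284 I₀.
So 9.89 W/m² = 0.03284 I₀, giving I₀ = 9.89/0.03284 = 301.1 W/m².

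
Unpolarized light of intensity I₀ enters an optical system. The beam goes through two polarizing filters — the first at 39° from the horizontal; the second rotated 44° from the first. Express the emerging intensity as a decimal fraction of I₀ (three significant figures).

≈ 0.259 I₀

Unpolarized light through the first polarizer → I₁ = ½ I₀, now polarized at 39°.
I₂ = I₁ cos²(44°) = 0.5 · 0.5174 I₀ = 0.2587 I₀.
Transmitted fraction = 0.2587.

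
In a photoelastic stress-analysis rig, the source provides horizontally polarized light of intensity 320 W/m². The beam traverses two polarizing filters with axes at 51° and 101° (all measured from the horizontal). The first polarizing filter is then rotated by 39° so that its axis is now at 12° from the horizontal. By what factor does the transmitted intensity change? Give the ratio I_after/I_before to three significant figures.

I_new/I_old ≈ 0.00178

Before rotation:
By Malus's law, I₁ = I₀ cos²(51° − 0°) = I₀ cos²(51°) = 0.396 I₀.
I₂ = I₁ cos²(101° − 51°) = 0.396 I₀ · cos²(50°) = 0.1636 I₀.
After rotation:
I₁ = I₀ cos²(12° − 0°) = I₀ cos²(12°) = 0.9568 I₀.
I₂ = I₁ cos²(101° − 12°) = 0.9568 I₀ · cos²(89°) = 0.0002914 I₀.
Ratio = 0.0002914 / 0.1636 = 0.001781.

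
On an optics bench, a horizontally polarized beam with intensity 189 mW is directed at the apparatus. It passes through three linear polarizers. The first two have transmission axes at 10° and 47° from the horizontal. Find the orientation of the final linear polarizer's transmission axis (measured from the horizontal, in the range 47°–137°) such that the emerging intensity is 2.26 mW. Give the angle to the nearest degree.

θ ≈ 129°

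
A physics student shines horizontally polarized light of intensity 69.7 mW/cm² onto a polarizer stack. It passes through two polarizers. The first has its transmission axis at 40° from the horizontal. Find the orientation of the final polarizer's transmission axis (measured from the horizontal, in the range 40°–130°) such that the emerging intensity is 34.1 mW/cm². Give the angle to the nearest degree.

θ ≈ 64°

I₁ = I₀ cos²(40° − 0°) = I₀ cos²(40°) = 0.5868 I₀.
Target fraction: 34.1 / 69.7 mW/cm² = 0.4892 of I₀.
Need I₂/I₀ = 0.4892, so cos²(θ − 40°) = 0.4892 / 0.5868 = 0.8337.
θ − 40° = arccos(√0.8337) = 24.1°, giving θ ≈ 40 + 24.1 = 64.1°.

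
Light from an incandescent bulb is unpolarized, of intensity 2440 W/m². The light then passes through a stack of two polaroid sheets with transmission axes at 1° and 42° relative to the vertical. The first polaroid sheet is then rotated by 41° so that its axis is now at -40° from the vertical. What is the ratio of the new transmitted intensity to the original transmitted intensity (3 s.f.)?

I_new/I_old ≈ 0.0340

Before rotation:
Unpolarized light through the first polarizer → I₁ = ½ I₀, now polarized at 1°.
I₂ = I₁ cos²(42° − 1°) = 0.5 I₀ · cos²(41°) = 0.2848 I₀.
After rotation:
Unpolarized light through the first polarizer → I₁ = ½ I₀, now polarized at -40°.
I₂ = I₁ cos²(42° + 40°) = 0.5 I₀ · cos²(82°) = 0.009685 I₀.
Ratio = 0.009685 / 0.2848 = 0.03401.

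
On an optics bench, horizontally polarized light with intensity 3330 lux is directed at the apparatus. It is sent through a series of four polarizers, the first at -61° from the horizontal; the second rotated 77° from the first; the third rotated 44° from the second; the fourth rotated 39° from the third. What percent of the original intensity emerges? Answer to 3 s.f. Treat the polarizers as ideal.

I₁ = 3330 lux · cos²(61°) = 782.7 lux.
I₂ = I₁ · cos²(77°) = 782.7 · 0.0506 = 39.61 lux.
I₃ = I₂ · cos²(44°) = 39.61 · 0.5174 = 20.49 lux.
I₄ = I₃ · cos²(39°) = 20.49 · 0.604 = 12.38 lux.
That is 0.3717% of the incident intensity.

≈ 0.372%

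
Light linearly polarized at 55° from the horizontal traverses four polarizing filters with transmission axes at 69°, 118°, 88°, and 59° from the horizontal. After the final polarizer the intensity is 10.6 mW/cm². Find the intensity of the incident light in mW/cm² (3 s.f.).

I₀ ≈ 45.6 mW/cm²

I₁ = I₀ cos²(69° − 55°) = I₀ cos²(14°) = 0.9415 I₀.
I₂ = I₁ cos²(118° − 69°) = 0.9415 I₀ · cos²(49°) = 0.4052 I₀.
I₃ = I₂ cos²(88° − 118°) = 0.4052 I₀ · cos²(30°) = 0.3039 I₀.
I₄ = I₃ cos²(59° − 88°) = 0.3039 I₀ · cos²(29°) = 0.2325 I₀.
So 10.6 mW/cm² = 0.2325 I₀, giving I₀ = 10.6/0.2325 = 45.59 mW/cm².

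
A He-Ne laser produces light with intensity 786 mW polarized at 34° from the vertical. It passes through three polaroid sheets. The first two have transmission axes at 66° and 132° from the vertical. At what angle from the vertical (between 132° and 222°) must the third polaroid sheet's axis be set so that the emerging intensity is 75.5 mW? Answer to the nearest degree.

θ ≈ 158°

By Malus's law, I₁ = I₀ cos²(66° − 34°) = I₀ cos²(32°) = 0.7192 I₀.
I₂ = I₁ cos²(132° − 66°) = 0.7192 I₀ · cos²(66°) = 0.119 I₀.
Target fraction: 75.5 / 786 mW = 0.09606 of I₀.
Need I₃/I₀ = 0.09606, so cos²(θ − 132°) = 0.09606 / 0.119 = 0.8073.
θ − 132° = arccos(√0.8073) = 26.0°, giving θ ≈ 132 + 26.0 = 158.0°.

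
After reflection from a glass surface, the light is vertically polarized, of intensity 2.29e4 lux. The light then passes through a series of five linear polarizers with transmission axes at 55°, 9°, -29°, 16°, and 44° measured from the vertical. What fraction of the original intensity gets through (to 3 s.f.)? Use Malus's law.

By Malus's law, I₁ = 2.29e4 lux · cos²(55°) = 7534 lux.
I₂ = I₁ · cos²(46°) = 7534 · 0.4826 = 3635 lux.
I₃ = I₂ · cos²(38°) = 3635 · 0.621 = 2257 lux.
I₄ = I₃ · cos²(45°) = 2257 · 0.5 = 1129 lux.
I₅ = I₄ · cos²(28°) = 1129 · 0.7796 = 880 lux.
Transmitted fraction = 0.03843.

I/I₀ ≈ 0.0384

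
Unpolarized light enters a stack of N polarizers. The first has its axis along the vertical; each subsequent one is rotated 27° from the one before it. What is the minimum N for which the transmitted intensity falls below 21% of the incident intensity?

N = 5

First polarizer halves the unpolarized light: factor 1/2.
Each further stage multiplies by cos²(27°) = 0.7939.
After N polarizers: T = 0.5·0.7939^(N−1). Require T < 0.21 ⇒ N−1 > ln(0.21/0.5)/ln(0.7939) = 3.76, so N−1 ≥ 4 and N = 5.
Check: N=5 gives T = 0.1986 < 0.21; N=4 gives T = 0.2502.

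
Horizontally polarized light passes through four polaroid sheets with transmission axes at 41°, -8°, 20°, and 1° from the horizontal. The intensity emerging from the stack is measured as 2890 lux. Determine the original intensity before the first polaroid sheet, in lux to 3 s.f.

I₀ ≈ 1.69e4 lux

I₁ = I₀ cos²(41° − 0°) = I₀ cos²(41°) = 0.5696 I₀.
I₂ = I₁ cos²(-8° − 41°) = 0.5696 I₀ · cos²(49°) = 0.2452 I₀.
I₃ = I₂ cos²(20° + 8°) = 0.2452 I₀ · cos²(28°) = 0.1911 I₀.
I₄ = I₃ cos²(1° − 20°) = 0.1911 I₀ · cos²(19°) = 0.1709 I₀.
So 2890 lux = 0.1709 I₀, giving I₀ = 2890/0.1709 = 1.691e+04 lux.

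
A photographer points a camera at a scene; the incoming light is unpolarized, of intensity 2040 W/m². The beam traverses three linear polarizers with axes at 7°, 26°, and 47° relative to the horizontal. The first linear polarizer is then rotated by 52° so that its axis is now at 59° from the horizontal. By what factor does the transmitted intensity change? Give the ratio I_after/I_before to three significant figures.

I_new/I_old ≈ 0.787

Before rotation:
Unpolarized light through the first polarizer → I₁ = ½ I₀, now polarized at 7°.
I₂ = I₁ cos²(26° − 7°) = 0.5 I₀ · cos²(19°) = 0.447 I₀.
I₃ = I₂ cos²(47° − 26°) = 0.447 I₀ · cos²(21°) = 0.3896 I₀.
After rotation:
Unpolarized light through the first polarizer → I₁ = ½ I₀, now polarized at 59°.
I₂ = I₁ cos²(26° − 59°) = 0.5 I₀ · cos²(33°) = 0.3517 I₀.
I₃ = I₂ cos²(47° − 26°) = 0.3517 I₀ · cos²(21°) = 0.3065 I₀.
Ratio = 0.3065 / 0.3896 = 0.7868.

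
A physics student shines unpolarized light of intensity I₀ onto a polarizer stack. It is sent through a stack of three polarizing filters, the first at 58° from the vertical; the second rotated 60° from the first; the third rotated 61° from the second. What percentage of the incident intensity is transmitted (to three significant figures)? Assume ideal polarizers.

≈ 2.94%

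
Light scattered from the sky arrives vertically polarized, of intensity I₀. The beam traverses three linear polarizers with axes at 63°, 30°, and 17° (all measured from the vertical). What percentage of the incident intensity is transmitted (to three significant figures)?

By Malus's law, I₁ = I₀ cos²(63° − 0°) = I₀ cos²(63°) = 0.2061 I₀.
I₂ = I₁ cos²(30° − 63°) = 0.2061 I₀ · cos²(33°) = 0.145 I₀.
I₃ = I₂ cos²(17° − 30°) = 0.145 I₀ · cos²(13°) = 0.1376 I₀.
That is 13.76% of the incident intensity.

≈ 13.8%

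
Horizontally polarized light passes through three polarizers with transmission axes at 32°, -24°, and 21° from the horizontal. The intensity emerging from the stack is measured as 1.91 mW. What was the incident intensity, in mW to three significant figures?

I₀ ≈ 17.0 mW

I₁ = I₀ cos²(32° − 0°) = I₀ cos²(32°) = 0.7192 I₀.
I₂ = I₁ cos²(-24° − 32°) = 0.7192 I₀ · cos²(56°) = 0.2249 I₀.
I₃ = I₂ cos²(21° + 24°) = 0.2249 I₀ · cos²(45°) = 0.1124 I₀.
So 1.91 mW = 0.1124 I₀, giving I₀ = 1.91/0.1124 = 16.99 mW.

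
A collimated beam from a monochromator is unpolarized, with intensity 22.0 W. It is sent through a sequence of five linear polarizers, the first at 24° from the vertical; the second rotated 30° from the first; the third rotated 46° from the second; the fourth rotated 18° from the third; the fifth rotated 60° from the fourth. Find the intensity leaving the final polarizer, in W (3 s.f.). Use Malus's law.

Unpolarized light through the first polarizer → I₁ = 22.0 W/2 = 11 W, polarized at 24°.
I₂ = I₁ · cos²(30°) = 11 · 0.75 = 8.25 W.
I₃ = I₂ · cos²(46°) = 8.25 · 0.4826 = 3.981 W.
I₄ = I₃ · cos²(18°) = 3.981 · 0.9045 = 3.601 W.
I₅ = I₄ · cos²(60°) = 3.601 · 0.25 = 0.9002 W.

I ≈ 0.900 W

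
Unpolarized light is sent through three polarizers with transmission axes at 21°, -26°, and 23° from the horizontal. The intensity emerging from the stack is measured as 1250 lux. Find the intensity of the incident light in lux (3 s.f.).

I₀ ≈ 1.25e4 lux

Unpolarized light through the first polarizer → I₁ = ½ I₀, now polarized at 21°.
I₂ = I₁ cos²(-26° − 21°) = 0.5 I₀ · cos²(47°) = 0.2326 I₀.
I₃ = I₂ cos²(23° + 26°) = 0.2326 I₀ · cos²(49°) = 0.1001 I₀.
So 1250 lux = 0.1001 I₀, giving I₀ = 1250/0.1001 = 1.249e+04 lux.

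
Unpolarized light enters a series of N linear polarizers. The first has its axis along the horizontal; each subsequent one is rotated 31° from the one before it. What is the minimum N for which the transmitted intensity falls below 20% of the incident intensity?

First polarizer halves the unpolarized light: factor 1/2.
Each further stage multiplies by cos²(31°) = 0.7347.
After N polarizers: T = 0.5·0.7347^(N−1). Require T < 0.20 ⇒ N−1 > ln(0.20/0.5)/ln(0.7347) = 2.97, so N−1 ≥ 3 and N = 4.
Check: N=4 gives T = 0.1983 < 0.20; N=3 gives T = 0.2699.

N = 4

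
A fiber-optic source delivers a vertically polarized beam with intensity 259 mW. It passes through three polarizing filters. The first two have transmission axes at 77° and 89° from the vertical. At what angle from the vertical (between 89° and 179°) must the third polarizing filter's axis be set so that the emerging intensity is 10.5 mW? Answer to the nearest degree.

θ ≈ 113°

I₁ = I₀ cos²(77° − 0°) = I₀ cos²(77°) = 0.0506 I₀.
I₂ = I₁ cos²(89° − 77°) = 0.0506 I₀ · cos²(12°) = 0.04842 I₀.
Target fraction: 10.5 / 259 mW = 0.04054 of I₀.
Need I₃/I₀ = 0.04054, so cos²(θ − 89°) = 0.04054 / 0.04842 = 0.8373.
θ − 89° = arccos(√0.8373) = 23.8°, giving θ ≈ 89 + 23.8 = 112.8°.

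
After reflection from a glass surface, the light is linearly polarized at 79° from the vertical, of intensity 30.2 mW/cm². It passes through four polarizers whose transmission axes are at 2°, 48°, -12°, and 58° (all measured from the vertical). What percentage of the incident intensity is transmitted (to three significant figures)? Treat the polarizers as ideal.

≈ 0.0714%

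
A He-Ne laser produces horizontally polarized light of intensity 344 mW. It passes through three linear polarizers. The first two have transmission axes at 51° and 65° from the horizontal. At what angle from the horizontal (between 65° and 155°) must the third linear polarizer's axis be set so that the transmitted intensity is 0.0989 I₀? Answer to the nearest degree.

θ ≈ 124°

By Malus's law, I₁ = I₀ cos²(51° − 0°) = I₀ cos²(51°) = 0.396 I₀.
I₂ = I₁ cos²(65° − 51°) = 0.396 I₀ · cos²(14°) = 0.3729 I₀.
Need I₃/I₀ = 0.0989, so cos²(θ − 65°) = 0.0989 / 0.3729 = 0.2652.
θ − 65° = arccos(√0.2652) = 59.0°, giving θ ≈ 65 + 59.0 = 124.0°.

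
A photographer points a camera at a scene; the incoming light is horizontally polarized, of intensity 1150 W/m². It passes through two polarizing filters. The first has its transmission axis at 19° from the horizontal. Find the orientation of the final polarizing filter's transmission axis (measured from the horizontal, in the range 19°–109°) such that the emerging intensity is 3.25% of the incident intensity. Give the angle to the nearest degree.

I₁ = I₀ cos²(19° − 0°) = I₀ cos²(19°) = 0.894 I₀.
Need I₂/I₀ = 0.0325, so cos²(θ − 19°) = 0.0325 / 0.894 = 0.03635.
θ − 19° = arccos(√0.03635) = 79.0°, giving θ ≈ 19 + 79.0 = 98.0°.

θ ≈ 98°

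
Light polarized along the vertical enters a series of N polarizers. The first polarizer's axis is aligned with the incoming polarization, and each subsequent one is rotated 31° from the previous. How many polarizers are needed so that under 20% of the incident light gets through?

N = 7

First polarizer is aligned with the polarization: full transmission.
Each further stage multiplies by cos²(31°) = 0.7347.
After N polarizers: T = 0.7347^(N−1). Require T < 0.20 ⇒ N−1 > ln(0.20)/ln(0.7347) = 5.22, so N−1 ≥ 6 and N = 7.
Check: N=7 gives T = 0.1573 < 0.20; N=6 gives T = 0.2141.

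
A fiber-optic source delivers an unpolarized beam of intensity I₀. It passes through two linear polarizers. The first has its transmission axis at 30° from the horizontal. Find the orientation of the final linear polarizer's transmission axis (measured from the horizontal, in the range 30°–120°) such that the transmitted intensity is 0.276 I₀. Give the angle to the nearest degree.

θ ≈ 72°

Unpolarized light through the first polarizer → I₁ = ½ I₀, now polarized at 30°.
Need I₂/I₀ = 0.276, so cos²(θ − 30°) = 0.276 / 0.5 = 0.552.
θ − 30° = arccos(√0.552) = 42.0°, giving θ ≈ 30 + 42.0 = 72.0°.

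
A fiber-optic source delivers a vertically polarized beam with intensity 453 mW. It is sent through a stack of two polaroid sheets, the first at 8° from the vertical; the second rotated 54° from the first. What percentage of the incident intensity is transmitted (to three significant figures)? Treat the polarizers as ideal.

≈ 33.9%

By Malus's law, I₁ = 453 mW · cos²(8°) = 444.2 mW.
I₂ = I₁ · cos²(54°) = 444.2 · 0.3455 = 153.5 mW.
That is 33.88% of the incident intensity.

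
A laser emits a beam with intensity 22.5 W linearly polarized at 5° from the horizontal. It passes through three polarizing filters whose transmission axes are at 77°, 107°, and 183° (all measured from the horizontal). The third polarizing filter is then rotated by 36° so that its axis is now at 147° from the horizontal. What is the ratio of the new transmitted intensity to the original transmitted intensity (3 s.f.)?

I_new/I_old ≈ 10.0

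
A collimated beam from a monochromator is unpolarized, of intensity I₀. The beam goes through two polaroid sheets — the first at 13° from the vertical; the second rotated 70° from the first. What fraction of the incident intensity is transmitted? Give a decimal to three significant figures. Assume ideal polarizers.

≈ 0.0585 I₀

Unpolarized light through the first polarizer → I₁ = ½ I₀, now polarized at 13°.
I₂ = I₁ cos²(70°) = 0.5 · 0.117 I₀ = 0.05849 I₀.
Transmitted fraction = 0.05849.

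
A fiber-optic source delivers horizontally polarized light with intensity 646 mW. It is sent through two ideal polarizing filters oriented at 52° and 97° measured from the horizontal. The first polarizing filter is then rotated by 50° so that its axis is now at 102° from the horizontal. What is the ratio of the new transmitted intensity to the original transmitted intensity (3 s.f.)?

I_new/I_old ≈ 0.226

Before rotation:
I₁ = I₀ cos²(52° − 0°) = I₀ cos²(52°) = 0.379 I₀.
I₂ = I₁ cos²(97° − 52°) = 0.379 I₀ · cos²(45°) = 0.1895 I₀.
After rotation:
I₁ = I₀ cos²(102° − 0°) = I₀ cos²(78°) = 0.04323 I₀.
I₂ = I₁ cos²(97° − 102°) = 0.04323 I₀ · cos²(5°) = 0.0429 I₀.
Ratio = 0.0429 / 0.1895 = 0.2264.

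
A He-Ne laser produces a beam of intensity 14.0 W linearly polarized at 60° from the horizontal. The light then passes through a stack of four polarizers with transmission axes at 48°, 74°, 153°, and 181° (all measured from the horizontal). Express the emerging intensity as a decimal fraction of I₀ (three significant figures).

I/I₀ ≈ 0.0219

By Malus's law, I₁ = 14.0 W · cos²(12°) = 13.39 W.
I₂ = I₁ · cos²(26°) = 13.39 · 0.8078 = 10.82 W.
I₃ = I₂ · cos²(79°) = 10.82 · 0.03641 = 0.394 W.
I₄ = I₃ · cos²(28°) = 0.394 · 0.7796 = 0.3071 W.
Transmitted fraction = 0.02194.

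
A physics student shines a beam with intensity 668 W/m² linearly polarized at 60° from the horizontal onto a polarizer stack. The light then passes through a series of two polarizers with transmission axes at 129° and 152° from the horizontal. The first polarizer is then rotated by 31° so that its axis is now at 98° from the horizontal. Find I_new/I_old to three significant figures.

I_new/I_old ≈ 1.97

Before rotation:
I₁ = I₀ cos²(129° − 60°) = I₀ cos²(69°) = 0.1284 I₀.
I₂ = I₁ cos²(152° − 129°) = 0.1284 I₀ · cos²(23°) = 0.1088 I₀.
After rotation:
I₁ = I₀ cos²(98° − 60°) = I₀ cos²(38°) = 0.621 I₀.
I₂ = I₁ cos²(152° − 98°) = 0.621 I₀ · cos²(54°) = 0.2145 I₀.
Ratio = 0.2145 / 0.1088 = 1.971.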